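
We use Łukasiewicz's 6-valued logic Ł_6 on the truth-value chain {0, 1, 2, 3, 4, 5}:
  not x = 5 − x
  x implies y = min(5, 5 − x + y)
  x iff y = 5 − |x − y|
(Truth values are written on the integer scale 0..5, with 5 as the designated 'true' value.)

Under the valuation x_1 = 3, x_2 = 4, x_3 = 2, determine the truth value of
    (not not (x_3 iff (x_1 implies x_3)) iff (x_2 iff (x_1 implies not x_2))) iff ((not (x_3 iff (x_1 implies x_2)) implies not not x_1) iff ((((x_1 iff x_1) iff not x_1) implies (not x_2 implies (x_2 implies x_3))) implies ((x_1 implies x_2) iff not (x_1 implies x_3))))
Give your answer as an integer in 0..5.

x_1 implies x_3 = 3 implies 2 = 4
x_3 iff (x_1 implies x_3) = 2 iff 4 = 3
not (x_3 iff (x_1 implies x_3)) = not 3 = 2
not not (x_3 iff (x_1 implies x_3)) = not 2 = 3
not x_2 = not 4 = 1
x_1 implies not x_2 = 3 implies 1 = 3
x_2 iff (x_1 implies not x_2) = 4 iff 3 = 4
not not (x_3 iff (x_1 implies x_3)) iff (x_2 iff (x_1 implies not x_2)) = 3 iff 4 = 4
x_1 implies x_2 = 3 implies 4 = 5
x_3 iff (x_1 implies x_2) = 2 iff 5 = 2
not (x_3 iff (x_1 implies x_2)) = not 2 = 3
not x_1 = not 3 = 2
not not x_1 = not 2 = 3
not (x_3 iff (x_1 implies x_2)) implies not not x_1 = 3 implies 3 = 5
x_1 iff x_1 = 3 iff 3 = 5
not x_1 = not 3 = 2
(x_1 iff x_1) iff not x_1 = 5 iff 2 = 2
not x_2 = not 4 = 1
x_2 implies x_3 = 4 implies 2 = 3
not x_2 implies (x_2 implies x_3) = 1 implies 3 = 5
((x_1 iff x_1) iff not x_1) implies (not x_2 implies (x_2 implies x_3)) = 2 implies 5 = 5
x_1 implies x_2 = 3 implies 4 = 5
x_1 implies x_3 = 3 implies 2 = 4
not (x_1 implies x_3) = not 4 = 1
(x_1 implies x_2) iff not (x_1 implies x_3) = 5 iff 1 = 1
(((x_1 iff x_1) iff not x_1) implies (not x_2 implies (x_2 implies x_3))) implies ((x_1 implies x_2) iff not (x_1 implies x_3)) = 5 implies 1 = 1
(not (x_3 iff (x_1 implies x_2)) implies not not x_1) iff ((((x_1 iff x_1) iff not x_1) implies (not x_2 implies (x_2 implies x_3))) implies ((x_1 implies x_2) iff not (x_1 implies x_3))) = 5 iff 1 = 1
(not not (x_3 iff (x_1 implies x_3)) iff (x_2 iff (x_1 implies not x_2))) iff ((not (x_3 iff (x_1 implies x_2)) implies not not x_1) iff ((((x_1 iff x_1) iff not x_1) implies (not x_2 implies (x_2 implies x_3))) implies ((x_1 implies x_2) iff not (x_1 implies x_3)))) = 4 iff 1 = 2

2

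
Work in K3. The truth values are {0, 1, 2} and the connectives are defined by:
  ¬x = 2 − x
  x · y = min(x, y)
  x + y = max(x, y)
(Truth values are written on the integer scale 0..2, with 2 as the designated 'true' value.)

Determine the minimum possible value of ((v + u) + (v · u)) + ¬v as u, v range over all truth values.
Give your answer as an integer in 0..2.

1

Take u = 0, v = 1:
v + u = 1 + 0 = 1
v · u = 1 · 0 = 0
(v + u) + (v · u) = 1 + 0 = 1
¬v = ¬1 = 1
((v + u) + (v · u)) + ¬v = 1 + 1 = 1
No assignment yields a value below 1, so this is the minimum.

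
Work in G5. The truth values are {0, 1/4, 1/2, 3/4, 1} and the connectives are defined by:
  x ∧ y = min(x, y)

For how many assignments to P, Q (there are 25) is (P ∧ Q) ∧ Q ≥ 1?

1

value 1: 1 assignment (counts)
value 3/4: 3 assignments
value 1/2: 5 assignments
value 1/4: 7 assignments
value 0: 9 assignments
So 1 of the 25 assignments meets the threshold.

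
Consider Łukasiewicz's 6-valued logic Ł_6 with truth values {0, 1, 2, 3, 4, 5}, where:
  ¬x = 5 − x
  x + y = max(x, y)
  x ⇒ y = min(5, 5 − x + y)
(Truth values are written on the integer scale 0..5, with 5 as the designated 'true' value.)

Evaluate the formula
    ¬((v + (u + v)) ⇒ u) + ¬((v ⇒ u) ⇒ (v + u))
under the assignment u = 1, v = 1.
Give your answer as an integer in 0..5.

u + v = 1 + 1 = 1
v + (u + v) = 1 + 1 = 1
(v + (u + v)) ⇒ u = 1 ⇒ 1 = 5
¬((v + (u + v)) ⇒ u) = ¬5 = 0
v ⇒ u = 1 ⇒ 1 = 5
v + u = 1 + 1 = 1
(v ⇒ u) ⇒ (v + u) = 5 ⇒ 1 = 1
¬((v ⇒ u) ⇒ (v + u)) = ¬1 = 4
¬((v + (u + v)) ⇒ u) + ¬((v ⇒ u) ⇒ (v + u)) = 0 + 4 = 4

4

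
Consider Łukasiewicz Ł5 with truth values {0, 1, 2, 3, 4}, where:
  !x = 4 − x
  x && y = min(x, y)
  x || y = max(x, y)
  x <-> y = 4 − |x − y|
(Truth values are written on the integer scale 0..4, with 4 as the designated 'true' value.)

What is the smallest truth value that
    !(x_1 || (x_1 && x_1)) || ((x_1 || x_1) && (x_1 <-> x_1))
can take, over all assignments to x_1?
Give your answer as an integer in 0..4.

2

Take x_1 = 2:
x_1 && x_1 = 2 && 2 = 2
x_1 || (x_1 && x_1) = 2 || 2 = 2
!(x_1 || (x_1 && x_1)) = !2 = 2
x_1 || x_1 = 2 || 2 = 2
x_1 <-> x_1 = 2 <-> 2 = 4
(x_1 || x_1) && (x_1 <-> x_1) = 2 && 4 = 2
!(x_1 || (x_1 && x_1)) || ((x_1 || x_1) && (x_1 <-> x_1)) = 2 || 2 = 2
No assignment yields a value below 2, so this is the minimum.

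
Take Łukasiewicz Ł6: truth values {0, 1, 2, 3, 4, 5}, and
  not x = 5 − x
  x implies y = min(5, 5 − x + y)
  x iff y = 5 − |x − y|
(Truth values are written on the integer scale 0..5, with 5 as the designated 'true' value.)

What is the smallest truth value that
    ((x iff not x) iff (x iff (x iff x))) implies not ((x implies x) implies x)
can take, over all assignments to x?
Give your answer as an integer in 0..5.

3

Take x = 3:
not x = not 3 = 2
x iff not x = 3 iff 2 = 4
x iff x = 3 iff 3 = 5
x iff (x iff x) = 3 iff 5 = 3
(x iff not x) iff (x iff (x iff x)) = 4 iff 3 = 4
x implies x = 3 implies 3 = 5
(x implies x) implies x = 5 implies 3 = 3
not ((x implies x) implies x) = not 3 = 2
((x iff not x) iff (x iff (x iff x))) implies not ((x implies x) implies x) = 4 implies 2 = 3
No assignment yields a value below 3, so this is the minimum.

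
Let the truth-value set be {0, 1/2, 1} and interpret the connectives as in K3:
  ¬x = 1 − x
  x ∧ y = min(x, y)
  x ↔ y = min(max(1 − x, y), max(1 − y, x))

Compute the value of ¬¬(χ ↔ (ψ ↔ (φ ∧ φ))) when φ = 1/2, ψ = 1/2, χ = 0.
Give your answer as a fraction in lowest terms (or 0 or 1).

φ ∧ φ = 1/2 ∧ 1/2 = 1/2
ψ ↔ (φ ∧ φ) = 1/2 ↔ 1/2 = 1/2
χ ↔ (ψ ↔ (φ ∧ φ)) = 0 ↔ 1/2 = 1/2
¬(χ ↔ (ψ ↔ (φ ∧ φ))) = ¬1/2 = 1/2
¬¬(χ ↔ (ψ ↔ (φ ∧ φ))) = ¬1/2 = 1/2

1/2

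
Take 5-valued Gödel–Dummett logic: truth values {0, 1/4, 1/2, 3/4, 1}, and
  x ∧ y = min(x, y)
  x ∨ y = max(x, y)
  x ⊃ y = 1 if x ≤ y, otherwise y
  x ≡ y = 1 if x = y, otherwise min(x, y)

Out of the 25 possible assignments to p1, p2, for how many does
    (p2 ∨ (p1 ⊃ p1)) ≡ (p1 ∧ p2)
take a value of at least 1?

1

value 1: 1 assignment (counts)
value 3/4: 3 assignments
value 1/2: 5 assignments
value 1/4: 7 assignments
value 0: 9 assignments
So 1 of the 25 assignments meets the threshold.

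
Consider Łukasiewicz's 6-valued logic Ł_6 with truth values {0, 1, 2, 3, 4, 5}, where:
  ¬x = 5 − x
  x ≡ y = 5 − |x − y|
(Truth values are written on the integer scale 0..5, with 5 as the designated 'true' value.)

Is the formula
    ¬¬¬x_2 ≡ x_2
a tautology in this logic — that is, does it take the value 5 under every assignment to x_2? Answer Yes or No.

No

Counterexample: take x_2 = 0.
¬x_2 = ¬0 = 5
¬¬x_2 = ¬5 = 0
¬¬¬x_2 = ¬0 = 5
¬¬¬x_2 ≡ x_2 = 5 ≡ 0 = 0
This gives 0 ≠ 5.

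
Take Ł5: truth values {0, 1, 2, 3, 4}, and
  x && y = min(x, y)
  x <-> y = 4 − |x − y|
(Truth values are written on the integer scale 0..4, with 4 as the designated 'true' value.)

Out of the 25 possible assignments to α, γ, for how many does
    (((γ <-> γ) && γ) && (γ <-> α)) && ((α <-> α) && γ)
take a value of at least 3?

5

value 4: 1 assignment (counts)
value 3: 4 assignments (counts)
value 2: 7 assignments
value 1: 7 assignments
value 0: 6 assignments
So 5 of the 25 assignments meet the threshold.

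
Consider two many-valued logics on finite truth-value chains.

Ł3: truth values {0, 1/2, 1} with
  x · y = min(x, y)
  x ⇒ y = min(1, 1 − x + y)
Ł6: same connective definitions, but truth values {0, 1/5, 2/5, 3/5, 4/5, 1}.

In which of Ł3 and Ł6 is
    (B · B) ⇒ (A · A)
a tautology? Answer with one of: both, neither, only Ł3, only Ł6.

In Ł3: at A = 0, B = 1/2 the value is 1/2 — not a tautology.
In Ł6: at A = 0, B = 1/5 the value is 4/5 — not a tautology.

neither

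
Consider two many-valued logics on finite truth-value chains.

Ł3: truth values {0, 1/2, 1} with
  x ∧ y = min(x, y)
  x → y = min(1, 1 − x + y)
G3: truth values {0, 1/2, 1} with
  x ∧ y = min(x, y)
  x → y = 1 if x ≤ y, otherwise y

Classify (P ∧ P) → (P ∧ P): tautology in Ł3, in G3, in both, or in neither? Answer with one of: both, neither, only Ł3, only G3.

In Ł3: every assignment gives 1 — tautology.
In G3: every assignment gives 1 — tautology.

both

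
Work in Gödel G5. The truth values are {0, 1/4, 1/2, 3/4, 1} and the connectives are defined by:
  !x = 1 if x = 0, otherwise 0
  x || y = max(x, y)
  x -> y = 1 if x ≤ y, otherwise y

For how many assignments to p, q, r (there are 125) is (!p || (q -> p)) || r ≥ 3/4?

110

value 1: 101 assignments (counts)
value 3/4: 9 assignments (counts)
value 1/2: 9 assignments
value 1/4: 6 assignments
So 110 of the 125 assignments meet the threshold.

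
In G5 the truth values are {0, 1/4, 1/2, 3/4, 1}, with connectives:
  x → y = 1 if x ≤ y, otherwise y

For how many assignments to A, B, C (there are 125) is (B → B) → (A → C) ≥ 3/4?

80

value 1: 75 assignments (counts)
value 3/4: 5 assignments (counts)
value 1/2: 10 assignments
value 1/4: 15 assignments
value 0: 20 assignments
So 80 of the 125 assignments meet the threshold.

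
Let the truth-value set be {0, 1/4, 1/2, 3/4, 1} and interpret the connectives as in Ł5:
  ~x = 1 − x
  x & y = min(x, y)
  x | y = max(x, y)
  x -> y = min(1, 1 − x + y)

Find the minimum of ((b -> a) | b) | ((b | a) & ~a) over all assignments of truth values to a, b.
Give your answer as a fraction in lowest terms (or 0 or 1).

Take a = 0, b = 1/2:
b -> a = 1/2 -> 0 = 1/2
(b -> a) | b = 1/2 | 1/2 = 1/2
b | a = 1/2 | 0 = 1/2
~a = ~0 = 1
(b | a) & ~a = 1/2 & 1 = 1/2
((b -> a) | b) | ((b | a) & ~a) = 1/2 | 1/2 = 1/2
No assignment yields a value below 1/2, so this is the minimum.

1/2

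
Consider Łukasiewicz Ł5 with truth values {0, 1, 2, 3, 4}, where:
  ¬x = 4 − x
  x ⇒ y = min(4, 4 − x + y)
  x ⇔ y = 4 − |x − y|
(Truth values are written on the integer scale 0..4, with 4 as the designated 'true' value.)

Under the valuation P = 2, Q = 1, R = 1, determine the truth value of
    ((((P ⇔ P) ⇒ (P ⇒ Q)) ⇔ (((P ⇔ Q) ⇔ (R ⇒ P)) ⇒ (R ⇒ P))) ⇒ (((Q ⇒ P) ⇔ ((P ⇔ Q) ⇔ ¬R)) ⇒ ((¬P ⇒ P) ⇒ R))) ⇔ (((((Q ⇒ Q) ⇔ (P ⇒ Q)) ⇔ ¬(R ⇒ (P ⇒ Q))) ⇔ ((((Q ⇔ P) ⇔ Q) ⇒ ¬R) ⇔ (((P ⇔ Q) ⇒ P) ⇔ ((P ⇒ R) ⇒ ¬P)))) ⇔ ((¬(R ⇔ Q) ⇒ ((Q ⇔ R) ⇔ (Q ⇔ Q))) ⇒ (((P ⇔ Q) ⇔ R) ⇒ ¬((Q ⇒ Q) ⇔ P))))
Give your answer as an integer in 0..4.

3

P ⇔ P = 2 ⇔ 2 = 4
P ⇒ Q = 2 ⇒ 1 = 3
(P ⇔ P) ⇒ (P ⇒ Q) = 4 ⇒ 3 = 3
P ⇔ Q = 2 ⇔ 1 = 3
R ⇒ P = 1 ⇒ 2 = 4
(P ⇔ Q) ⇔ (R ⇒ P) = 3 ⇔ 4 = 3
R ⇒ P = 1 ⇒ 2 = 4
((P ⇔ Q) ⇔ (R ⇒ P)) ⇒ (R ⇒ P) = 3 ⇒ 4 = 4
((P ⇔ P) ⇒ (P ⇒ Q)) ⇔ (((P ⇔ Q) ⇔ (R ⇒ P)) ⇒ (R ⇒ P)) = 3 ⇔ 4 = 3
Q ⇒ P = 1 ⇒ 2 = 4
P ⇔ Q = 2 ⇔ 1 = 3
¬R = ¬1 = 3
(P ⇔ Q) ⇔ ¬R = 3 ⇔ 3 = 4
(Q ⇒ P) ⇔ ((P ⇔ Q) ⇔ ¬R) = 4 ⇔ 4 = 4
¬P = ¬2 = 2
¬P ⇒ P = 2 ⇒ 2 = 4
(¬P ⇒ P) ⇒ R = 4 ⇒ 1 = 1
((Q ⇒ P) ⇔ ((P ⇔ Q) ⇔ ¬R)) ⇒ ((¬P ⇒ P) ⇒ R) = 4 ⇒ 1 = 1
(((P ⇔ P) ⇒ (P ⇒ Q)) ⇔ (((P ⇔ Q) ⇔ (R ⇒ P)) ⇒ (R ⇒ P))) ⇒ (((Q ⇒ P) ⇔ ((P ⇔ Q) ⇔ ¬R)) ⇒ ((¬P ⇒ P) ⇒ R)) = 3 ⇒ 1 = 2
Q ⇒ Q = 1 ⇒ 1 = 4
P ⇒ Q = 2 ⇒ 1 = 3
(Q ⇒ Q) ⇔ (P ⇒ Q) = 4 ⇔ 3 = 3
P ⇒ Q = 2 ⇒ 1 = 3
R ⇒ (P ⇒ Q) = 1 ⇒ 3 = 4
¬(R ⇒ (P ⇒ Q)) = ¬4 = 0
((Q ⇒ Q) ⇔ (P ⇒ Q)) ⇔ ¬(R ⇒ (P ⇒ Q)) = 3 ⇔ 0 = 1
Q ⇔ P = 1 ⇔ 2 = 3
(Q ⇔ P) ⇔ Q = 3 ⇔ 1 = 2
¬R = ¬1 = 3
((Q ⇔ P) ⇔ Q) ⇒ ¬R = 2 ⇒ 3 = 4
P ⇔ Q = 2 ⇔ 1 = 3
(P ⇔ Q) ⇒ P = 3 ⇒ 2 = 3
P ⇒ R = 2 ⇒ 1 = 3
¬P = ¬2 = 2
(P ⇒ R) ⇒ ¬P = 3 ⇒ 2 = 3
((P ⇔ Q) ⇒ P) ⇔ ((P ⇒ R) ⇒ ¬P) = 3 ⇔ 3 = 4
(((Q ⇔ P) ⇔ Q) ⇒ ¬R) ⇔ (((P ⇔ Q) ⇒ P) ⇔ ((P ⇒ R) ⇒ ¬P)) = 4 ⇔ 4 = 4
(((Q ⇒ Q) ⇔ (P ⇒ Q)) ⇔ ¬(R ⇒ (P ⇒ Q))) ⇔ ((((Q ⇔ P) ⇔ Q) ⇒ ¬R) ⇔ (((P ⇔ Q) ⇒ P) ⇔ ((P ⇒ R) ⇒ ¬P))) = 1 ⇔ 4 = 1
R ⇔ Q = 1 ⇔ 1 = 4
¬(R ⇔ Q) = ¬4 = 0
Q ⇔ R = 1 ⇔ 1 = 4
Q ⇔ Q = 1 ⇔ 1 = 4
(Q ⇔ R) ⇔ (Q ⇔ Q) = 4 ⇔ 4 = 4
¬(R ⇔ Q) ⇒ ((Q ⇔ R) ⇔ (Q ⇔ Q)) = 0 ⇒ 4 = 4
P ⇔ Q = 2 ⇔ 1 = 3
(P ⇔ Q) ⇔ R = 3 ⇔ 1 = 2
Q ⇒ Q = 1 ⇒ 1 = 4
(Q ⇒ Q) ⇔ P = 4 ⇔ 2 = 2
¬((Q ⇒ Q) ⇔ P) = ¬2 = 2
((P ⇔ Q) ⇔ R) ⇒ ¬((Q ⇒ Q) ⇔ P) = 2 ⇒ 2 = 4
(¬(R ⇔ Q) ⇒ ((Q ⇔ R) ⇔ (Q ⇔ Q))) ⇒ (((P ⇔ Q) ⇔ R) ⇒ ¬((Q ⇒ Q) ⇔ P)) = 4 ⇒ 4 = 4
((((Q ⇒ Q) ⇔ (P ⇒ Q)) ⇔ ¬(R ⇒ (P ⇒ Q))) ⇔ ((((Q ⇔ P) ⇔ Q) ⇒ ¬R) ⇔ (((P ⇔ Q) ⇒ P) ⇔ ((P ⇒ R) ⇒ ¬P)))) ⇔ ((¬(R ⇔ Q) ⇒ ((Q ⇔ R) ⇔ (Q ⇔ Q))) ⇒ (((P ⇔ Q) ⇔ R) ⇒ ¬((Q ⇒ Q) ⇔ P))) = 1 ⇔ 4 = 1
((((P ⇔ P) ⇒ (P ⇒ Q)) ⇔ (((P ⇔ Q) ⇔ (R ⇒ P)) ⇒ (R ⇒ P))) ⇒ (((Q ⇒ P) ⇔ ((P ⇔ Q) ⇔ ¬R)) ⇒ ((¬P ⇒ P) ⇒ R))) ⇔ (((((Q ⇒ Q) ⇔ (P ⇒ Q)) ⇔ ¬(R ⇒ (P ⇒ Q))) ⇔ ((((Q ⇔ P) ⇔ Q) ⇒ ¬R) ⇔ (((P ⇔ Q) ⇒ P) ⇔ ((P ⇒ R) ⇒ ¬P)))) ⇔ ((¬(R ⇔ Q) ⇒ ((Q ⇔ R) ⇔ (Q ⇔ Q))) ⇒ (((P ⇔ Q) ⇔ R) ⇒ ¬((Q ⇒ Q) ⇔ P)))) = 2 ⇔ 1 = 3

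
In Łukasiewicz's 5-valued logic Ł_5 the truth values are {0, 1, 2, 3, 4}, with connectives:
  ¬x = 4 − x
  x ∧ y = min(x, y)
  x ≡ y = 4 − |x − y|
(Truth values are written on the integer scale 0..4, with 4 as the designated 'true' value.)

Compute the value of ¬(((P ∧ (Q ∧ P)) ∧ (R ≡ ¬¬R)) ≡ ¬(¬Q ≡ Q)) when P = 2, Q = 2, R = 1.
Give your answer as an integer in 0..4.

Q ∧ P = 2 ∧ 2 = 2
P ∧ (Q ∧ P) = 2 ∧ 2 = 2
¬R = ¬1 = 3
¬¬R = ¬3 = 1
R ≡ ¬¬R = 1 ≡ 1 = 4
(P ∧ (Q ∧ P)) ∧ (R ≡ ¬¬R) = 2 ∧ 4 = 2
¬Q = ¬2 = 2
¬Q ≡ Q = 2 ≡ 2 = 4
¬(¬Q ≡ Q) = ¬4 = 0
((P ∧ (Q ∧ P)) ∧ (R ≡ ¬¬R)) ≡ ¬(¬Q ≡ Q) = 2 ≡ 0 = 2
¬(((P ∧ (Q ∧ P)) ∧ (R ≡ ¬¬R)) ≡ ¬(¬Q ≡ Q)) = ¬2 = 2

2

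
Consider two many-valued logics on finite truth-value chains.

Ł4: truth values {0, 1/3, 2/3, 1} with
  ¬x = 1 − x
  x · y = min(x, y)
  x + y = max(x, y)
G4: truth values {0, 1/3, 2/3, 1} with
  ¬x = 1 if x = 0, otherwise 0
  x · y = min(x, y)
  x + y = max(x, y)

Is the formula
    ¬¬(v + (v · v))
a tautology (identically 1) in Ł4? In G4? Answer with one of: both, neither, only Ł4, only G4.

In Ł4: at v = 0 the value is 0 — not a tautology.
In G4: at v = 0 the value is 0 — not a tautology.

neither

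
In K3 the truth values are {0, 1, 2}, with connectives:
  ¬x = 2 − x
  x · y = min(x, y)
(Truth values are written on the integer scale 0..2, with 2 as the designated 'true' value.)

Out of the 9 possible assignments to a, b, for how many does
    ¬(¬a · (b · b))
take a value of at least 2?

a = 0, b = 0 ↦ 2  ≥
a = 0, b = 1 ↦ 1  <
a = 0, b = 2 ↦ 0  <
a = 1, b = 0 ↦ 2  ≥
a = 1, b = 1 ↦ 1  <
a = 1, b = 2 ↦ 1  <
a = 2, b = 0 ↦ 2  ≥
a = 2, b = 1 ↦ 2  ≥
a = 2, b = 2 ↦ 2  ≥
So 5 of the 9 assignments meet the threshold.

5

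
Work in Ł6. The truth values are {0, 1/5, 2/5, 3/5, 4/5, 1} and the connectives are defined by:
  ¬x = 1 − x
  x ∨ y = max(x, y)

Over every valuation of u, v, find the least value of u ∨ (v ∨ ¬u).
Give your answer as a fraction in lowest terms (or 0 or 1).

3/5

Take u = 2/5, v = 0:
¬u = ¬2/5 = 3/5
v ∨ ¬u = 0 ∨ 3/5 = 3/5
u ∨ (v ∨ ¬u) = 2/5 ∨ 3/5 = 3/5
No assignment yields a value below 3/5, so this is the minimum.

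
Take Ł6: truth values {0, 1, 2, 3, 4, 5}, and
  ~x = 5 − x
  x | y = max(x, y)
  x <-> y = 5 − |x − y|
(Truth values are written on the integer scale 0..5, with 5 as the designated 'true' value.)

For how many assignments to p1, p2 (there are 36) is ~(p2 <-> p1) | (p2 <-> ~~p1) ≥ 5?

8

value 5: 8 assignments (counts)
value 4: 14 assignments
value 3: 14 assignments
So 8 of the 36 assignments meet the threshold.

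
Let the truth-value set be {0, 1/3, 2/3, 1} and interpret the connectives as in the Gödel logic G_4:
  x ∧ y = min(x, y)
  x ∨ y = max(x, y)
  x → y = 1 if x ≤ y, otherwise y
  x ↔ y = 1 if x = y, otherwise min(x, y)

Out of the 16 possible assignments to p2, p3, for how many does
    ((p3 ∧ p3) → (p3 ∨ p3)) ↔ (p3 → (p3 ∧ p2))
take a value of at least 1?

p2 = 0, p3 = 0 ↦ 1  ≥
p2 = 0, p3 = 1/3 ↦ 0  <
p2 = 0, p3 = 2/3 ↦ 0  <
p2 = 0, p3 = 1 ↦ 0  <
p2 = 1/3, p3 = 0 ↦ 1  ≥
p2 = 1/3, p3 = 1/3 ↦ 1  ≥
p2 = 1/3, p3 = 2/3 ↦ 1/3  <
p2 = 1/3, p3 = 1 ↦ 1/3  <
p2 = 2/3, p3 = 0 ↦ 1  ≥
p2 = 2/3, p3 = 1/3 ↦ 1  ≥
p2 = 2/3, p3 = 2/3 ↦ 1  ≥
p2 = 2/3, p3 = 1 ↦ 2/3  <
p2 = 1, p3 = 0 ↦ 1  ≥
p2 = 1, p3 = 1/3 ↦ 1  ≥
p2 = 1, p3 = 2/3 ↦ 1  ≥
p2 = 1, p3 = 1 ↦ 1  ≥
So 10 of the 16 assignments meet the threshold.

10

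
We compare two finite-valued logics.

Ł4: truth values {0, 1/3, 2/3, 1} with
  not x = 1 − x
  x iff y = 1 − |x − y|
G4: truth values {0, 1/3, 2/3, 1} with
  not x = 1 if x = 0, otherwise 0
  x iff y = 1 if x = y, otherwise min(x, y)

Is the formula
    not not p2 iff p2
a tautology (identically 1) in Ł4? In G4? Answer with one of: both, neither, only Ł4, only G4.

In Ł4: every assignment gives 1 — tautology.
In G4: at p2 = 1/3 the value is 1/3 — not a tautology.

only Ł4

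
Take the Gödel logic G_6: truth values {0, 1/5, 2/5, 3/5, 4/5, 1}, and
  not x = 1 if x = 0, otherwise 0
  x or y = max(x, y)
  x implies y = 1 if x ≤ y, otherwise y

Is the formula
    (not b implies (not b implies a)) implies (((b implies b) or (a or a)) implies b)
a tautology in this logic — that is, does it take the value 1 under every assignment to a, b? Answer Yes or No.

Counterexample: take a = 0, b = 1/5.
not b = not 1/5 = 0
not b = not 1/5 = 0
not b implies a = 0 implies 0 = 1
not b implies (not b implies a) = 0 implies 1 = 1
b implies b = 1/5 implies 1/5 = 1
a or a = 0 or 0 = 0
(b implies b) or (a or a) = 1 or 0 = 1
((b implies b) or (a or a)) implies b = 1 implies 1/5 = 1/5
(not b implies (not b implies a)) implies (((b implies b) or (a or a)) implies b) = 1 implies 1/5 = 1/5
This gives 1/5 ≠ 1.

No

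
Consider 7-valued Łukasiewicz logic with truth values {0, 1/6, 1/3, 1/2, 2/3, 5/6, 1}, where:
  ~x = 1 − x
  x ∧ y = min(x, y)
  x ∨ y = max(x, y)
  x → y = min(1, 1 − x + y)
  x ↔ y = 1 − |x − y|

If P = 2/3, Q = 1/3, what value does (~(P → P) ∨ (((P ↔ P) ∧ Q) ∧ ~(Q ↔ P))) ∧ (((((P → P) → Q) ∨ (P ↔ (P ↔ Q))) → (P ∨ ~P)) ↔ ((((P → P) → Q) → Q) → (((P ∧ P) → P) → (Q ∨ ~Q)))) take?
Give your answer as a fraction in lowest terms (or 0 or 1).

1/3

P → P = 2/3 → 2/3 = 1
~(P → P) = ~1 = 0
P ↔ P = 2/3 ↔ 2/3 = 1
(P ↔ P) ∧ Q = 1 ∧ 1/3 = 1/3
Q ↔ P = 1/3 ↔ 2/3 = 2/3
~(Q ↔ P) = ~2/3 = 1/3
((P ↔ P) ∧ Q) ∧ ~(Q ↔ P) = 1/3 ∧ 1/3 = 1/3
~(P → P) ∨ (((P ↔ P) ∧ Q) ∧ ~(Q ↔ P)) = 0 ∨ 1/3 = 1/3
P → P = 2/3 → 2/3 = 1
(P → P) → Q = 1 → 1/3 = 1/3
P ↔ Q = 2/3 ↔ 1/3 = 2/3
P ↔ (P ↔ Q) = 2/3 ↔ 2/3 = 1
((P → P) → Q) ∨ (P ↔ (P ↔ Q)) = 1/3 ∨ 1 = 1
~P = ~2/3 = 1/3
P ∨ ~P = 2/3 ∨ 1/3 = 2/3
(((P → P) → Q) ∨ (P ↔ (P ↔ Q))) → (P ∨ ~P) = 1 → 2/3 = 2/3
P → P = 2/3 → 2/3 = 1
(P → P) → Q = 1 → 1/3 = 1/3
((P → P) → Q) → Q = 1/3 → 1/3 = 1
P ∧ P = 2/3 ∧ 2/3 = 2/3
(P ∧ P) → P = 2/3 → 2/3 = 1
~Q = ~1/3 = 2/3
Q ∨ ~Q = 1/3 ∨ 2/3 = 2/3
((P ∧ P) → P) → (Q ∨ ~Q) = 1 → 2/3 = 2/3
(((P → P) → Q) → Q) → (((P ∧ P) → P) → (Q ∨ ~Q)) = 1 → 2/3 = 2/3
((((P → P) → Q) ∨ (P ↔ (P ↔ Q))) → (P ∨ ~P)) ↔ ((((P → P) → Q) → Q) → (((P ∧ P) → P) → (Q ∨ ~Q))) = 2/3 ↔ 2/3 = 1
(~(P → P) ∨ (((P ↔ P) ∧ Q) ∧ ~(Q ↔ P))) ∧ (((((P → P) → Q) ∨ (P ↔ (P ↔ Q))) → (P ∨ ~P)) ↔ ((((P → P) → Q) → Q) → (((P ∧ P) → P) → (Q ∨ ~Q)))) = 1/3 ∧ 1 = 1/3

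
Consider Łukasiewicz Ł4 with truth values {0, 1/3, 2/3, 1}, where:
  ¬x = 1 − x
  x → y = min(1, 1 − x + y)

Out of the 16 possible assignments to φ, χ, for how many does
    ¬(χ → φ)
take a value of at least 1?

1

φ = 0, χ = 0 ↦ 0  <
φ = 0, χ = 1/3 ↦ 1/3  <
φ = 0, χ = 2/3 ↦ 2/3  <
φ = 0, χ = 1 ↦ 1  ≥
φ = 1/3, χ = 0 ↦ 0  <
φ = 1/3, χ = 1/3 ↦ 0  <
φ = 1/3, χ = 2/3 ↦ 1/3  <
φ = 1/3, χ = 1 ↦ 2/3  <
φ = 2/3, χ = 0 ↦ 0  <
φ = 2/3, χ = 1/3 ↦ 0  <
φ = 2/3, χ = 2/3 ↦ 0  <
φ = 2/3, χ = 1 ↦ 1/3  <
φ = 1, χ = 0 ↦ 0  <
φ = 1, χ = 1/3 ↦ 0  <
φ = 1, χ = 2/3 ↦ 0  <
φ = 1, χ = 1 ↦ 0  <
So 1 of the 16 assignments meets the threshold.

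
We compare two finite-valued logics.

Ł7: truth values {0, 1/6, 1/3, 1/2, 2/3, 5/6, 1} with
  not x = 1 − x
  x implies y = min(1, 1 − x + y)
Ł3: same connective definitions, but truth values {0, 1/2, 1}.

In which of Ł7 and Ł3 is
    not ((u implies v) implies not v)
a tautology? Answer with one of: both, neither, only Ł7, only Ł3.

In Ł7: at u = 0, v = 0 the value is 0 — not a tautology.
In Ł3: at u = 0, v = 0 the value is 0 — not a tautology.

neither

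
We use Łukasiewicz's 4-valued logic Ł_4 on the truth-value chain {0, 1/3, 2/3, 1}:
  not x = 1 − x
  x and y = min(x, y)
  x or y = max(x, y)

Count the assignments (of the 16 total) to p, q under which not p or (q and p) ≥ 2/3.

12

p = 0, q = 0 ↦ 1  ≥
p = 0, q = 1/3 ↦ 1  ≥
p = 0, q = 2/3 ↦ 1  ≥
p = 0, q = 1 ↦ 1  ≥
p = 1/3, q = 0 ↦ 2/3  ≥
p = 1/3, q = 1/3 ↦ 2/3  ≥
p = 1/3, q = 2/3 ↦ 2/3  ≥
p = 1/3, q = 1 ↦ 2/3  ≥
p = 2/3, q = 0 ↦ 1/3  <
p = 2/3, q = 1/3 ↦ 1/3  <
p = 2/3, q = 2/3 ↦ 2/3  ≥
p = 2/3, q = 1 ↦ 2/3  ≥
p = 1, q = 0 ↦ 0  <
p = 1, q = 1/3 ↦ 1/3  <
p = 1, q = 2/3 ↦ 2/3  ≥
p = 1, q = 1 ↦ 1  ≥
So 12 of the 16 assignments meet the threshold.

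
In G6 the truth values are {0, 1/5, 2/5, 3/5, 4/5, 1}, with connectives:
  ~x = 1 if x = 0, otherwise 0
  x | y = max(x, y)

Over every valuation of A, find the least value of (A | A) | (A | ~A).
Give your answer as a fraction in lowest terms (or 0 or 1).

1/5

Take A = 1/5:
A | A = 1/5 | 1/5 = 1/5
~A = ~1/5 = 0
A | ~A = 1/5 | 0 = 1/5
(A | A) | (A | ~A) = 1/5 | 1/5 = 1/5
No assignment yields a value below 1/5, so this is the minimum.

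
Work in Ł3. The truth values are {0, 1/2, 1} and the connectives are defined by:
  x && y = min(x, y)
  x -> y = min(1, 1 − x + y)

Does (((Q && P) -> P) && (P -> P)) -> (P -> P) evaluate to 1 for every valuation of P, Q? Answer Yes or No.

P = 0, Q = 0 ↦ 1
P = 0, Q = 1/2 ↦ 1
P = 0, Q = 1 ↦ 1
P = 1/2, Q = 0 ↦ 1
P = 1/2, Q = 1/2 ↦ 1
P = 1/2, Q = 1 ↦ 1
P = 1, Q = 0 ↦ 1
P = 1, Q = 1/2 ↦ 1
P = 1, Q = 1 ↦ 1
Every assignment gives a value ≥ 1.

Yes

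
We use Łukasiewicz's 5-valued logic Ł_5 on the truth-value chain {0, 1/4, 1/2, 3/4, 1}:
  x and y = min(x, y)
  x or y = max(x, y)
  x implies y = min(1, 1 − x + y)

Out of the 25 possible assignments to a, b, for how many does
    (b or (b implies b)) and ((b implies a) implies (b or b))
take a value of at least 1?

9

value 1: 9 assignments (counts)
value 3/4: 3 assignments
value 1/2: 4 assignments
value 1/4: 4 assignments
value 0: 5 assignments
So 9 of the 25 assignments meet the threshold.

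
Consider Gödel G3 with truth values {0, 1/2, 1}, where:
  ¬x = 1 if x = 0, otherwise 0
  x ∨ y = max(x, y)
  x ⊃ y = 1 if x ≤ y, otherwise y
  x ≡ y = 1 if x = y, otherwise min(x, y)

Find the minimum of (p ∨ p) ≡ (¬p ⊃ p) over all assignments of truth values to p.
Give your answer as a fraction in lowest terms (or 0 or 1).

1/2

Take p = 1/2:
p ∨ p = 1/2 ∨ 1/2 = 1/2
¬p = ¬1/2 = 0
¬p ⊃ p = 0 ⊃ 1/2 = 1
(p ∨ p) ≡ (¬p ⊃ p) = 1/2 ≡ 1 = 1/2
No assignment yields a value below 1/2, so this is the minimum.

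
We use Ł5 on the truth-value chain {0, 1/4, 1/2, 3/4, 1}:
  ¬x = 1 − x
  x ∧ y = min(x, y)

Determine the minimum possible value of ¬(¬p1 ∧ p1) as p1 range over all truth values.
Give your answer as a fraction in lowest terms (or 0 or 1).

1/2

Take p1 = 1/2:
¬p1 = ¬1/2 = 1/2
¬p1 ∧ p1 = 1/2 ∧ 1/2 = 1/2
¬(¬p1 ∧ p1) = ¬1/2 = 1/2
No assignment yields a value below 1/2, so this is the minimum.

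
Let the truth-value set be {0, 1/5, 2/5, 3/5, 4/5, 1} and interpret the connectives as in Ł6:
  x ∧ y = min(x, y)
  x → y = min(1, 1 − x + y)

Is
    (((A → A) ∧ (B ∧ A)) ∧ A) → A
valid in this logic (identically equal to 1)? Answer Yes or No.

At A = 4/5, B = 1, for instance:
A → A = 4/5 → 4/5 = 1
B ∧ A = 1 ∧ 4/5 = 4/5
(A → A) ∧ (B ∧ A) = 1 ∧ 4/5 = 4/5
((A → A) ∧ (B ∧ A)) ∧ A = 4/5 ∧ 4/5 = 4/5
(((A → A) ∧ (B ∧ A)) ∧ A) → A = 4/5 → 4/5 = 1
and checking the remaining 35 assignments likewise gives ≥ 1 in every case.

Yes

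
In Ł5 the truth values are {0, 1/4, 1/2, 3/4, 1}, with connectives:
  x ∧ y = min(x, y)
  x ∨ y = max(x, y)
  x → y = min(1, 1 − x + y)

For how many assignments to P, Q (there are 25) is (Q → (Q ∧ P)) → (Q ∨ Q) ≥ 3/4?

value 1: 9 assignments (counts)
value 3/4: 3 assignments (counts)
value 1/2: 4 assignments
value 1/4: 4 assignments
value 0: 5 assignments
So 12 of the 25 assignments meet the threshold.

12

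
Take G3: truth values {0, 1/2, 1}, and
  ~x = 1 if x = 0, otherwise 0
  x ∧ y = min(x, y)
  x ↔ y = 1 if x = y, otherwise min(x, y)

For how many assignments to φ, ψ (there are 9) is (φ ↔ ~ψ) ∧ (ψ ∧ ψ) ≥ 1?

φ = 0, ψ = 0 ↦ 0  <
φ = 0, ψ = 1/2 ↦ 1/2  <
φ = 0, ψ = 1 ↦ 1  ≥
φ = 1/2, ψ = 0 ↦ 0  <
φ = 1/2, ψ = 1/2 ↦ 0  <
φ = 1/2, ψ = 1 ↦ 0  <
φ = 1, ψ = 0 ↦ 0  <
φ = 1, ψ = 1/2 ↦ 0  <
φ = 1, ψ = 1 ↦ 0  <
So 1 of the 9 assignments meets the threshold.

1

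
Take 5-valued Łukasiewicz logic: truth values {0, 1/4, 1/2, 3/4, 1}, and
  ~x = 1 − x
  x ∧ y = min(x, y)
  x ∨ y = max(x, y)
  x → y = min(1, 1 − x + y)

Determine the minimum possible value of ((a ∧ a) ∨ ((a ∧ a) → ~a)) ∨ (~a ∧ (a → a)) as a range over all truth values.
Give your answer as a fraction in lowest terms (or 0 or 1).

Take a = 3/4:
a ∧ a = 3/4 ∧ 3/4 = 3/4
a ∧ a = 3/4 ∧ 3/4 = 3/4
~a = ~3/4 = 1/4
(a ∧ a) → ~a = 3/4 → 1/4 = 1/2
(a ∧ a) ∨ ((a ∧ a) → ~a) = 3/4 ∨ 1/2 = 3/4
~a = ~3/4 = 1/4
a → a = 3/4 → 3/4 = 1
~a ∧ (a → a) = 1/4 ∧ 1 = 1/4
((a ∧ a) ∨ ((a ∧ a) → ~a)) ∨ (~a ∧ (a → a)) = 3/4 ∨ 1/4 = 3/4
No assignment yields a value below 3/4, so this is the minimum.

3/4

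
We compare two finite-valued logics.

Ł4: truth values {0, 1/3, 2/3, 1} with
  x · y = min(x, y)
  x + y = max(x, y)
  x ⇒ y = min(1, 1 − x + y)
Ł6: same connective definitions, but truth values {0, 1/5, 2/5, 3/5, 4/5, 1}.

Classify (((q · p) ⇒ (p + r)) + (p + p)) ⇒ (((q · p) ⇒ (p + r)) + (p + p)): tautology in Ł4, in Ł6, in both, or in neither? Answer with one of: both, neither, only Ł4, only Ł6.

In Ł4: every assignment gives 1 — tautology.
In Ł6: every assignment gives 1 — tautology.

both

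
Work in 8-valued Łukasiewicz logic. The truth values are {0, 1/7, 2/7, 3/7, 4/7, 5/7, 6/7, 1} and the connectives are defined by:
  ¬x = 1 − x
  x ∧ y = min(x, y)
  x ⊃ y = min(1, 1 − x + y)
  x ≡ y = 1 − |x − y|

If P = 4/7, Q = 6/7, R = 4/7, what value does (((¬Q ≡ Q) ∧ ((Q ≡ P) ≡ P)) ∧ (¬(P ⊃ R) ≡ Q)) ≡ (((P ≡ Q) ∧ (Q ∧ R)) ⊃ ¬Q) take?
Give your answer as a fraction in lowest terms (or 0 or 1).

¬Q = ¬6/7 = 1/7
¬Q ≡ Q = 1/7 ≡ 6/7 = 2/7
Q ≡ P = 6/7 ≡ 4/7 = 5/7
(Q ≡ P) ≡ P = 5/7 ≡ 4/7 = 6/7
(¬Q ≡ Q) ∧ ((Q ≡ P) ≡ P) = 2/7 ∧ 6/7 = 2/7
P ⊃ R = 4/7 ⊃ 4/7 = 1
¬(P ⊃ R) = ¬1 = 0
¬(P ⊃ R) ≡ Q = 0 ≡ 6/7 = 1/7
((¬Q ≡ Q) ∧ ((Q ≡ P) ≡ P)) ∧ (¬(P ⊃ R) ≡ Q) = 2/7 ∧ 1/7 = 1/7
P ≡ Q = 4/7 ≡ 6/7 = 5/7
Q ∧ R = 6/7 ∧ 4/7 = 4/7
(P ≡ Q) ∧ (Q ∧ R) = 5/7 ∧ 4/7 = 4/7
¬Q = ¬6/7 = 1/7
((P ≡ Q) ∧ (Q ∧ R)) ⊃ ¬Q = 4/7 ⊃ 1/7 = 4/7
(((¬Q ≡ Q) ∧ ((Q ≡ P) ≡ P)) ∧ (¬(P ⊃ R) ≡ Q)) ≡ (((P ≡ Q) ∧ (Q ∧ R)) ⊃ ¬Q) = 1/7 ≡ 4/7 = 4/7

4/7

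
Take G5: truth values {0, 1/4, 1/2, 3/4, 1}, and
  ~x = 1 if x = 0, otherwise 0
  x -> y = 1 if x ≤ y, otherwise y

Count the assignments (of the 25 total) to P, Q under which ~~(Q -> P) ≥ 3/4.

21

value 1: 21 assignments (counts)
value 0: 4 assignments
So 21 of the 25 assignments meet the threshold.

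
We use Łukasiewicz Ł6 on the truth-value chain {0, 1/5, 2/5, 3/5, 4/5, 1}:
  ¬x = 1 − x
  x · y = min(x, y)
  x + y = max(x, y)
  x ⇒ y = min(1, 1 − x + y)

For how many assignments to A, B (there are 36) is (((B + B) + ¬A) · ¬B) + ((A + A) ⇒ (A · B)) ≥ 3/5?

30

value 1: 21 assignments (counts)
value 4/5: 5 assignments (counts)
value 3/5: 4 assignments (counts)
value 2/5: 3 assignments
value 1/5: 2 assignments
value 0: 1 assignment
So 30 of the 36 assignments meet the threshold.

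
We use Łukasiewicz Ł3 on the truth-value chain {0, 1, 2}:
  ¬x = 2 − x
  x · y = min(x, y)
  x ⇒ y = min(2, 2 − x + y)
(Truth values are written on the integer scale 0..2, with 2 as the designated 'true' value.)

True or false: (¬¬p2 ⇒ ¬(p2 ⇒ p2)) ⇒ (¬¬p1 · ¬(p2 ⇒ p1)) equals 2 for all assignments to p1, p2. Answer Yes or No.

No

Counterexample: take p1 = 0, p2 = 0.
¬p2 = ¬0 = 2
¬¬p2 = ¬2 = 0
p2 ⇒ p2 = 0 ⇒ 0 = 2
¬(p2 ⇒ p2) = ¬2 = 0
¬¬p2 ⇒ ¬(p2 ⇒ p2) = 0 ⇒ 0 = 2
¬p1 = ¬0 = 2
¬¬p1 = ¬2 = 0
p2 ⇒ p1 = 0 ⇒ 0 = 2
¬(p2 ⇒ p1) = ¬2 = 0
¬¬p1 · ¬(p2 ⇒ p1) = 0 · 0 = 0
(¬¬p2 ⇒ ¬(p2 ⇒ p2)) ⇒ (¬¬p1 · ¬(p2 ⇒ p1)) = 2 ⇒ 0 = 0
This gives 0 ≠ 2.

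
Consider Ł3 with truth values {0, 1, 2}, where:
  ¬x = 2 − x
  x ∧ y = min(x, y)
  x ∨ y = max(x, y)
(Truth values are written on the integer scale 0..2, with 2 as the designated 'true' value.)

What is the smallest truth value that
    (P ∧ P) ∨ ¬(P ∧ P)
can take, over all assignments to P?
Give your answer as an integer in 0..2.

1

Take P = 1:
P ∧ P = 1 ∧ 1 = 1
P ∧ P = 1 ∧ 1 = 1
¬(P ∧ P) = ¬1 = 1
(P ∧ P) ∨ ¬(P ∧ P) = 1 ∨ 1 = 1
No assignment yields a value below 1, so this is the minimum.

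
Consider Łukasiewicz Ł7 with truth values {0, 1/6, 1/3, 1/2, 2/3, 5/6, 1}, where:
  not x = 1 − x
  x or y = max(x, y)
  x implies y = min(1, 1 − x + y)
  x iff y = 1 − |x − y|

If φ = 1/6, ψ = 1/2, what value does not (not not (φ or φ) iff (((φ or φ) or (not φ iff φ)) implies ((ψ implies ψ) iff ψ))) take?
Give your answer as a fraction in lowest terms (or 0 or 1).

φ or φ = 1/6 or 1/6 = 1/6
not (φ or φ) = not 1/6 = 5/6
not not (φ or φ) = not 5/6 = 1/6
φ or φ = 1/6 or 1/6 = 1/6
not φ = not 1/6 = 5/6
not φ iff φ = 5/6 iff 1/6 = 1/3
(φ or φ) or (not φ iff φ) = 1/6 or 1/3 = 1/3
ψ implies ψ = 1/2 implies 1/2 = 1
(ψ implies ψ) iff ψ = 1 iff 1/2 = 1/2
((φ or φ) or (not φ iff φ)) implies ((ψ implies ψ) iff ψ) = 1/3 implies 1/2 = 1
not not (φ or φ) iff (((φ or φ) or (not φ iff φ)) implies ((ψ implies ψ) iff ψ)) = 1/6 iff 1 = 1/6
not (not not (φ or φ) iff (((φ or φ) or (not φ iff φ)) implies ((ψ implies ψ) iff ψ))) = not 1/6 = 5/6

5/6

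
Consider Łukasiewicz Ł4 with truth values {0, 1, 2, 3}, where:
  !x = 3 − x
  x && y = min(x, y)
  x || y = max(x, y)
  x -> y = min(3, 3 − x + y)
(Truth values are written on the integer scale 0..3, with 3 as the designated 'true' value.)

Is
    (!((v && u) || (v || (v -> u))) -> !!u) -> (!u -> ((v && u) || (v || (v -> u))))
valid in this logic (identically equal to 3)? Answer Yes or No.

Yes

u = 0, v = 0 ↦ 3
u = 0, v = 1 ↦ 3
u = 0, v = 2 ↦ 3
u = 0, v = 3 ↦ 3
u = 1, v = 0 ↦ 3
u = 1, v = 1 ↦ 3
u = 1, v = 2 ↦ 3
u = 1, v = 3 ↦ 3
u = 2, v = 0 ↦ 3
u = 2, v = 1 ↦ 3
u = 2, v = 2 ↦ 3
u = 2, v = 3 ↦ 3
u = 3, v = 0 ↦ 3
u = 3, v = 1 ↦ 3
u = 3, v = 2 ↦ 3
u = 3, v = 3 ↦ 3
Every assignment gives a value ≥ 3.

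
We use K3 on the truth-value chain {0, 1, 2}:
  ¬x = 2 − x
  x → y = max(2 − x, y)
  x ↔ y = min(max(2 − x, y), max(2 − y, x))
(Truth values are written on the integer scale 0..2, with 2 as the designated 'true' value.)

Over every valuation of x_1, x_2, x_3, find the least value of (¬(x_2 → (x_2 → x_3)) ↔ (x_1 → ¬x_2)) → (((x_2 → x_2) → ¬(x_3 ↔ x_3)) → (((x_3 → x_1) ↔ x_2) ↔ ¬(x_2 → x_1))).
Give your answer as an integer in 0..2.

Take x_1 = 0, x_2 = 1, x_3 = 0:
x_2 → x_3 = 1 → 0 = 1
x_2 → (x_2 → x_3) = 1 → 1 = 1
¬(x_2 → (x_2 → x_3)) = ¬1 = 1
¬x_2 = ¬1 = 1
x_1 → ¬x_2 = 0 → 1 = 2
¬(x_2 → (x_2 → x_3)) ↔ (x_1 → ¬x_2) = 1 ↔ 2 = 1
x_2 → x_2 = 1 → 1 = 1
x_3 ↔ x_3 = 0 ↔ 0 = 2
¬(x_3 ↔ x_3) = ¬2 = 0
(x_2 → x_2) → ¬(x_3 ↔ x_3) = 1 → 0 = 1
x_3 → x_1 = 0 → 0 = 2
(x_3 → x_1) ↔ x_2 = 2 ↔ 1 = 1
x_2 → x_1 = 1 → 0 = 1
¬(x_2 → x_1) = ¬1 = 1
((x_3 → x_1) ↔ x_2) ↔ ¬(x_2 → x_1) = 1 ↔ 1 = 1
((x_2 → x_2) → ¬(x_3 ↔ x_3)) → (((x_3 → x_1) ↔ x_2) ↔ ¬(x_2 → x_1)) = 1 → 1 = 1
(¬(x_2 → (x_2 → x_3)) ↔ (x_1 → ¬x_2)) → (((x_2 → x_2) → ¬(x_3 ↔ x_3)) → (((x_3 → x_1) ↔ x_2) ↔ ¬(x_2 → x_1))) = 1 → 1 = 1
No assignment yields a value below 1, so this is the minimum.

1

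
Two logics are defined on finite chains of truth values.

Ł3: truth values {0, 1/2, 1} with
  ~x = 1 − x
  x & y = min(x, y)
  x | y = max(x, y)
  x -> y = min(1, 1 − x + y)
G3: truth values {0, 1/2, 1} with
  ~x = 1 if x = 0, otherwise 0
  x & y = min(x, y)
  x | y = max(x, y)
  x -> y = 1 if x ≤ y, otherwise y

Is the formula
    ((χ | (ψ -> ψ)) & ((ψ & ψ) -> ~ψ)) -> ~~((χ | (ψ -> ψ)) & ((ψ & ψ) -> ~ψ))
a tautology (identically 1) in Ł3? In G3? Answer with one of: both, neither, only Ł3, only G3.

In Ł3: every assignment gives 1 — tautology.
In G3: every assignment gives 1 — tautology.

both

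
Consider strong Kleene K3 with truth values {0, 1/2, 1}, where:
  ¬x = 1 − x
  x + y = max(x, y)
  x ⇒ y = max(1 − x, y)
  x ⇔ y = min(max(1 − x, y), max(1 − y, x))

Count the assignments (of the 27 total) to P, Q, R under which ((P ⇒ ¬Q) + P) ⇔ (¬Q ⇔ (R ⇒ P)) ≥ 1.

6

value 1: 6 assignments (counts)
value 1/2: 16 assignments
value 0: 5 assignments
So 6 of the 27 assignments meet the threshold.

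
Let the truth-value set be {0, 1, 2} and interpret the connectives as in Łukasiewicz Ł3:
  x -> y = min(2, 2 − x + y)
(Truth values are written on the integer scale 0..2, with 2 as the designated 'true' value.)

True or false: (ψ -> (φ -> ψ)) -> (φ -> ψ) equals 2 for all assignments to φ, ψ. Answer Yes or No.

No

Counterexample: take φ = 1, ψ = 0.
φ -> ψ = 1 -> 0 = 1
ψ -> (φ -> ψ) = 0 -> 1 = 2
(ψ -> (φ -> ψ)) -> (φ -> ψ) = 2 -> 1 = 1
This gives 1 ≠ 2.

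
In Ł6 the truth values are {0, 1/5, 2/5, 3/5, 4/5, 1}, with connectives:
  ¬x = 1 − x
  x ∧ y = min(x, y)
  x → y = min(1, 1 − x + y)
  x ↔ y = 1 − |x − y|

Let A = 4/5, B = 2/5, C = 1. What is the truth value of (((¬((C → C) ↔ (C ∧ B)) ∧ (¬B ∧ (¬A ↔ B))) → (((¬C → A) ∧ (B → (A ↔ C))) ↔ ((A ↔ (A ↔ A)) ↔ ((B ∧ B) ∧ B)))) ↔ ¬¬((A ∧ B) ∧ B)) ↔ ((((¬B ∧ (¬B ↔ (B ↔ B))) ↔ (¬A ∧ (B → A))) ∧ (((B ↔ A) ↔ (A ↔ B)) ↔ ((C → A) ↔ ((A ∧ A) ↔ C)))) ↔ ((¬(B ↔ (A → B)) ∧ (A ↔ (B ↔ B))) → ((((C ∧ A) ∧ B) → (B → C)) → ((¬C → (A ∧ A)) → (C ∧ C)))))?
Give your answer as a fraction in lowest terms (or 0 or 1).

C → C = 1 → 1 = 1
C ∧ B = 1 ∧ 2/5 = 2/5
(C → C) ↔ (C ∧ B) = 1 ↔ 2/5 = 2/5
¬((C → C) ↔ (C ∧ B)) = ¬2/5 = 3/5
¬B = ¬2/5 = 3/5
¬A = ¬4/5 = 1/5
¬A ↔ B = 1/5 ↔ 2/5 = 4/5
¬B ∧ (¬A ↔ B) = 3/5 ∧ 4/5 = 3/5
¬((C → C) ↔ (C ∧ B)) ∧ (¬B ∧ (¬A ↔ B)) = 3/5 ∧ 3/5 = 3/5
¬C = ¬1 = 0
¬C → A = 0 → 4/5 = 1
A ↔ C = 4/5 ↔ 1 = 4/5
B → (A ↔ C) = 2/5 → 4/5 = 1
(¬C → A) ∧ (B → (A ↔ C)) = 1 ∧ 1 = 1
A ↔ A = 4/5 ↔ 4/5 = 1
A ↔ (A ↔ A) = 4/5 ↔ 1 = 4/5
B ∧ B = 2/5 ∧ 2/5 = 2/5
(B ∧ B) ∧ B = 2/5 ∧ 2/5 = 2/5
(A ↔ (A ↔ A)) ↔ ((B ∧ B) ∧ B) = 4/5 ↔ 2/5 = 3/5
((¬C → A) ∧ (B → (A ↔ C))) ↔ ((A ↔ (A ↔ A)) ↔ ((B ∧ B) ∧ B)) = 1 ↔ 3/5 = 3/5
(¬((C → C) ↔ (C ∧ B)) ∧ (¬B ∧ (¬A ↔ B))) → (((¬C → A) ∧ (B → (A ↔ C))) ↔ ((A ↔ (A ↔ A)) ↔ ((B ∧ B) ∧ B))) = 3/5 → 3/5 = 1
A ∧ B = 4/5 ∧ 2/5 = 2/5
(A ∧ B) ∧ B = 2/5 ∧ 2/5 = 2/5
¬((A ∧ B) ∧ B) = ¬2/5 = 3/5
¬¬((A ∧ B) ∧ B) = ¬3/5 = 2/5
((¬((C → C) ↔ (C ∧ B)) ∧ (¬B ∧ (¬A ↔ B))) → (((¬C → A) ∧ (B → (A ↔ C))) ↔ ((A ↔ (A ↔ A)) ↔ ((B ∧ B) ∧ B)))) ↔ ¬¬((A ∧ B) ∧ B) = 1 ↔ 2/5 = 2/5
¬B = ¬2/5 = 3/5
¬B = ¬2/5 = 3/5
B ↔ B = 2/5 ↔ 2/5 = 1
¬B ↔ (B ↔ B) = 3/5 ↔ 1 = 3/5
¬B ∧ (¬B ↔ (B ↔ B)) = 3/5 ∧ 3/5 = 3/5
¬A = ¬4/5 = 1/5
B → A = 2/5 → 4/5 = 1
¬A ∧ (B → A) = 1/5 ∧ 1 = 1/5
(¬B ∧ (¬B ↔ (B ↔ B))) ↔ (¬A ∧ (B → A)) = 3/5 ↔ 1/5 = 3/5
B ↔ A = 2/5 ↔ 4/5 = 3/5
A ↔ B = 4/5 ↔ 2/5 = 3/5
(B ↔ A) ↔ (A ↔ B) = 3/5 ↔ 3/5 = 1
C → A = 1 → 4/5 = 4/5
A ∧ A = 4/5 ∧ 4/5 = 4/5
(A ∧ A) ↔ C = 4/5 ↔ 1 = 4/5
(C → A) ↔ ((A ∧ A) ↔ C) = 4/5 ↔ 4/5 = 1
((B ↔ A) ↔ (A ↔ B)) ↔ ((C → A) ↔ ((A ∧ A) ↔ C)) = 1 ↔ 1 = 1
((¬B ∧ (¬B ↔ (B ↔ B))) ↔ (¬A ∧ (B → A))) ∧ (((B ↔ A) ↔ (A ↔ B)) ↔ ((C → A) ↔ ((A ∧ A) ↔ C))) = 3/5 ∧ 1 = 3/5
A → B = 4/5 → 2/5 = 3/5
B ↔ (A → B) = 2/5 ↔ 3/5 = 4/5
¬(B ↔ (A → B)) = ¬4/5 = 1/5
B ↔ B = 2/5 ↔ 2/5 = 1
A ↔ (B ↔ B) = 4/5 ↔ 1 = 4/5
¬(B ↔ (A → B)) ∧ (A ↔ (B ↔ B)) = 1/5 ∧ 4/5 = 1/5
C ∧ A = 1 ∧ 4/5 = 4/5
(C ∧ A) ∧ B = 4/5 ∧ 2/5 = 2/5
B → C = 2/5 → 1 = 1
((C ∧ A) ∧ B) → (B → C) = 2/5 → 1 = 1
¬C = ¬1 = 0
A ∧ A = 4/5 ∧ 4/5 = 4/5
¬C → (A ∧ A) = 0 → 4/5 = 1
C ∧ C = 1 ∧ 1 = 1
(¬C → (A ∧ A)) → (C ∧ C) = 1 → 1 = 1
(((C ∧ A) ∧ B) → (B → C)) → ((¬C → (A ∧ A)) → (C ∧ C)) = 1 → 1 = 1
(¬(B ↔ (A → B)) ∧ (A ↔ (B ↔ B))) → ((((C ∧ A) ∧ B) → (B → C)) → ((¬C → (A ∧ A)) → (C ∧ C))) = 1/5 → 1 = 1
(((¬B ∧ (¬B ↔ (B ↔ B))) ↔ (¬A ∧ (B → A))) ∧ (((B ↔ A) ↔ (A ↔ B)) ↔ ((C → A) ↔ ((A ∧ A) ↔ C)))) ↔ ((¬(B ↔ (A → B)) ∧ (A ↔ (B ↔ B))) → ((((C ∧ A) ∧ B) → (B → C)) → ((¬C → (A ∧ A)) → (C ∧ C)))) = 3/5 ↔ 1 = 3/5
(((¬((C → C) ↔ (C ∧ B)) ∧ (¬B ∧ (¬A ↔ B))) → (((¬C → A) ∧ (B → (A ↔ C))) ↔ ((A ↔ (A ↔ A)) ↔ ((B ∧ B) ∧ B)))) ↔ ¬¬((A ∧ B) ∧ B)) ↔ ((((¬B ∧ (¬B ↔ (B ↔ B))) ↔ (¬A ∧ (B → A))) ∧ (((B ↔ A) ↔ (A ↔ B)) ↔ ((C → A) ↔ ((A ∧ A) ↔ C)))) ↔ ((¬(B ↔ (A → B)) ∧ (A ↔ (B ↔ B))) → ((((C ∧ A) ∧ B) → (B → C)) → ((¬C → (A ∧ A)) → (C ∧ C))))) = 2/5 ↔ 3/5 = 4/5

4/5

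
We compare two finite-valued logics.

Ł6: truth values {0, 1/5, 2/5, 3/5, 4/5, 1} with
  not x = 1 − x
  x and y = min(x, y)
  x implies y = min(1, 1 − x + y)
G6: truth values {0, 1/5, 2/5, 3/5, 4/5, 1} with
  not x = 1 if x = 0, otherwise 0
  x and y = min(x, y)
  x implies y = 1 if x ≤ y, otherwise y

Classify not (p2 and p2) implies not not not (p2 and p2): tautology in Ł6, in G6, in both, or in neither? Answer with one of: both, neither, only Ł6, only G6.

both

In Ł6: every assignment gives 1 — tautology.
In G6: every assignment gives 1 — tautology.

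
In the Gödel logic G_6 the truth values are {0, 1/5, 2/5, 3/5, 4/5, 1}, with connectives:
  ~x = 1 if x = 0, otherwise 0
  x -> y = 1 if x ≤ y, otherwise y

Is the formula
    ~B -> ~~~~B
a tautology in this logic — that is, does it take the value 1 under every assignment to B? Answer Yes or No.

Counterexample: take B = 0.
~B = ~0 = 1
~B = ~0 = 1
~~B = ~1 = 0
~~~B = ~0 = 1
~~~~B = ~1 = 0
~B -> ~~~~B = 1 -> 0 = 0
This gives 0 ≠ 1.

No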